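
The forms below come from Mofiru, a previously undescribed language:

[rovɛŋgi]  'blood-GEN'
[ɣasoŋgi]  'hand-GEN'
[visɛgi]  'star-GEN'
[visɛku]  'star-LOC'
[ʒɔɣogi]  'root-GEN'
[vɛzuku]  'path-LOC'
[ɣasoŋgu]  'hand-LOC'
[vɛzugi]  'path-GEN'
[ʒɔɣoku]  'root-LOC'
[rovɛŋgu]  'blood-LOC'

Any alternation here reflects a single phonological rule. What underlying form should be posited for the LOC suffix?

The LOC morpheme has two allomorphs, [-gu] and [-ku].
By contrast the GEN suffix keeps its initial [g] throughout — that segment must be underlying.
So the underlying form is /-ku/, and voiceless stops become voiced after a nasal.

/-ku/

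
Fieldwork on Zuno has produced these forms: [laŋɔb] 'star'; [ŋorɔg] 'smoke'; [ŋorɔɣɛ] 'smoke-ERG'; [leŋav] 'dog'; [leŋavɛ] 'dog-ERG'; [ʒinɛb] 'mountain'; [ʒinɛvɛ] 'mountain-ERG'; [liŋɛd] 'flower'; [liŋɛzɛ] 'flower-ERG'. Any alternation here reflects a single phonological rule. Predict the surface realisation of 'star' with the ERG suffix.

[laŋɔvɛ]

'mountain' shows [b] ~ [v] at the end of the stem ([ʒinɛb] vs [ʒinɛvɛ]).
The stem 'dog' ([leŋav], [leŋavɛ]) shows [v] unchanged in both environments, so [v] cannot be basic with [b] derived in isolation.
The alternation reflects intervocalic spirantization: voiced stops become fricatives between vowels. /b/ is underlying.
From [laŋɔb] the stem 'star' is /laŋɔb/; between vowels this yields [laŋɔvɛ].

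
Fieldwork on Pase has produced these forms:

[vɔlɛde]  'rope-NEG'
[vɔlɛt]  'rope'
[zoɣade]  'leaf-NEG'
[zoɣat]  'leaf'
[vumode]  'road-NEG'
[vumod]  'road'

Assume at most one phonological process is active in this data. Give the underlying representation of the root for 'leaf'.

'leaf' shows [d] ~ [t] at the end of the stem ([zoɣade] vs [zoɣat]).
But 'road' keeps [d] in both environments ([vumode], [vumod]), so there is no rule changing /d/ to [t] in isolation.
So /t/ is underlying, and a rule of intervocalic voicing — voiceless stops become voiced between vowels — gives [d].

/zoɣat/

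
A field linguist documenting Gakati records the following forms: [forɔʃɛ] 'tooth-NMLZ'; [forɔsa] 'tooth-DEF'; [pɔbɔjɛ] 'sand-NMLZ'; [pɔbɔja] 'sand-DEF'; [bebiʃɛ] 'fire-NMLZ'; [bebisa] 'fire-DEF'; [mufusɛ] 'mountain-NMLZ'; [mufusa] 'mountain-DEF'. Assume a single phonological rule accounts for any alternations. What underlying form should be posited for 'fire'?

/bebiʃ/

The stem for 'fire' ends in [ʃ] in [bebiʃɛ] but [s] in [bebisa].
Compare 'mountain', with invariant [s] in [mufusɛ] and [mufusa]: an analysis with underlying /s/ and a rule producing [ʃ] before the NMLZ suffix would wrongly predict alternation here too.
So /ʃ/ is underlying, and a rule of depalatalization — palato-alveolar /ʃ/ becomes [s] when no front vowel follows — gives [s].
Hence 'fire' is /bebiʃ/ underlyingly.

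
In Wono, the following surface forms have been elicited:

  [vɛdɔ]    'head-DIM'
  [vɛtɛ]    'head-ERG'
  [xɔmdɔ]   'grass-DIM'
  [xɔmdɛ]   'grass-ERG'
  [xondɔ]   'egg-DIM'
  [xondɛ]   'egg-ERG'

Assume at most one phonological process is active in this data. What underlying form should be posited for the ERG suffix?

/-tɛ/

The ERG suffix surfaces as [-dɛ] and [-tɛ], depending on the final segment of the stem.
By contrast the DIM suffix keeps its initial [d] throughout — that segment must be underlying.
So the underlying form is /-tɛ/, and voiceless stops become voiced after a nasal.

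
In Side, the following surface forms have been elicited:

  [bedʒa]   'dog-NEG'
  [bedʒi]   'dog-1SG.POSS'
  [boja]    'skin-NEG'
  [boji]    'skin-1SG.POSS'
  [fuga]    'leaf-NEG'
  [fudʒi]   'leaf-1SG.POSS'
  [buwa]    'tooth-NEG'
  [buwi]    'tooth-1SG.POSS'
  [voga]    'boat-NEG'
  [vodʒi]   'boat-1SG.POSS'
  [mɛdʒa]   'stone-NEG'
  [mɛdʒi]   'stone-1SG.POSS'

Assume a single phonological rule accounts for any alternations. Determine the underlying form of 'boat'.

/vog/

The stem for 'boat' ends in [g] in [voga] but [dʒ] in [vodʒi].
The stem 'stone' ([mɛdʒa], [mɛdʒi]) shows [dʒ] unchanged in both environments, so [dʒ] cannot be basic with [g] derived before the NEG suffix.
The alternation reflects palatalization before a front vowel: /g/ becomes palato-alveolar [dʒ] before a front vowel. /g/ is underlying.
Hence 'boat' is /vog/ underlyingly.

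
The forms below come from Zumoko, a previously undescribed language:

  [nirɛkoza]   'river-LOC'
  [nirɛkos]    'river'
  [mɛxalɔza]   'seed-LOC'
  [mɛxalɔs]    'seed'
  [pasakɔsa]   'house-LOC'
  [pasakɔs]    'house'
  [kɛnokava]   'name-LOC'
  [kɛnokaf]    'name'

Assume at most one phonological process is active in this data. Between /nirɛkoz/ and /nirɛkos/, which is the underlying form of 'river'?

/nirɛkoz/

In [nirɛkoza] and [nirɛkos] the final segment of 'river' alternates: [z] ~ [s].
Compare 'house', with invariant [s] in [pasakɔsa] and [pasakɔs]: an analysis with underlying /s/ and a rule producing [z] before the LOC suffix would wrongly predict alternation here too.
The alternation reflects word-final obstruent devoicing: voiced obstruents become voiceless word-finally. /z/ is underlying.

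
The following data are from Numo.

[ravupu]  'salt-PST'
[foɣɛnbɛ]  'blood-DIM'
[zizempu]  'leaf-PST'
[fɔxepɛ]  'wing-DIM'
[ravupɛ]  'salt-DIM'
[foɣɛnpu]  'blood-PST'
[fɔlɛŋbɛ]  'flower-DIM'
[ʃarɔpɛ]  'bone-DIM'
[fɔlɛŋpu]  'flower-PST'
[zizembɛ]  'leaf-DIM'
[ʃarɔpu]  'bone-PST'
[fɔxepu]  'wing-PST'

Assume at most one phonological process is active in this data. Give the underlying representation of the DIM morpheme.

The DIM morpheme has two allomorphs, [-bɛ] and [-pɛ].
By contrast the PST suffix keeps its initial [p] throughout — that segment must be underlying.
So the underlying form is /-bɛ/, and voiced stops become voiceless after a vowel.

/-bɛ/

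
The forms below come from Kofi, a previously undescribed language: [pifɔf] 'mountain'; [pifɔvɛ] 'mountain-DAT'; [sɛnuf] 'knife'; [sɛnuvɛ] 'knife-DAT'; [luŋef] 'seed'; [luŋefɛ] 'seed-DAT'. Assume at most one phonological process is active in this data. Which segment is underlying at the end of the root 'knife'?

'knife' shows [f] ~ [v] at the end of the stem ([sɛnuf] vs [sɛnuvɛ]).
Compare 'seed', with invariant [f] in [luŋef] and [luŋefɛ]: an analysis with underlying /f/ and a rule producing [v] before the DAT suffix would wrongly predict alternation here too.
Therefore /v/ is basic and [f] is derived by word-final obstruent devoicing (voiced obstruents become voiceless word-finally).

/v/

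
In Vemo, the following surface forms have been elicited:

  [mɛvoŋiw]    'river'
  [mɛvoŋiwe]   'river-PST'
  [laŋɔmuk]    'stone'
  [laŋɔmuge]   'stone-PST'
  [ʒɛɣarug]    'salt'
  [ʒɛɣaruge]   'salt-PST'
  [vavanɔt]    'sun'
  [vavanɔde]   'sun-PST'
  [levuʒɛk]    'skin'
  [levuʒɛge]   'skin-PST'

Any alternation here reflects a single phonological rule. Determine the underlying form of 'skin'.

The stem for 'skin' ends in [k] in [levuʒɛk] but [g] in [levuʒɛge].
Compare 'salt', with invariant [g] in [ʒɛɣarug] and [ʒɛɣaruge]: an analysis with underlying /g/ and a rule producing [k] in isolation would wrongly predict alternation here too.
Therefore /k/ is basic and [g] is derived by intervocalic voicing (voiceless stops become voiced between vowels).

/levuʒɛk/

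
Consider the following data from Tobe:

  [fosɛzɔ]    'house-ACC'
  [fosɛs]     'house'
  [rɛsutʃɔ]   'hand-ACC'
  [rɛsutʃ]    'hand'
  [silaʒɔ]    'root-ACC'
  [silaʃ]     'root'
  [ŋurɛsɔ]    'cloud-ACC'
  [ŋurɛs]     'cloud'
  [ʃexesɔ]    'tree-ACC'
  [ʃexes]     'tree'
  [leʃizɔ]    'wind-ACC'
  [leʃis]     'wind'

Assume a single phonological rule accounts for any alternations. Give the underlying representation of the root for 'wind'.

In [leʃizɔ] and [leʃis] the final segment of 'wind' alternates: [z] ~ [s].
Compare 'cloud', with invariant [s] in [ŋurɛsɔ] and [ŋurɛs]: an analysis with underlying /s/ and a rule producing [z] before the ACC suffix would wrongly predict alternation here too.
Therefore /z/ is basic and [s] is derived by word-final obstruent devoicing (voiced obstruents become voiceless word-finally).

/leʃiz/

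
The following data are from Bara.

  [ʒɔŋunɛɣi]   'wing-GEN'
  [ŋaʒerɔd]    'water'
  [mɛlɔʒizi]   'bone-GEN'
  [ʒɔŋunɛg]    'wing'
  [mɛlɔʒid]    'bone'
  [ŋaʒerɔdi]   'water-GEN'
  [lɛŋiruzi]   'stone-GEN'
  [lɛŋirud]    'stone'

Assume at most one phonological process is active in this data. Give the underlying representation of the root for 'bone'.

/mɛlɔʒiz/

'bone' shows [z] ~ [d] at the end of the stem ([mɛlɔʒizi] vs [mɛlɔʒid]).
But 'water' keeps [d] in both environments ([ŋaʒerɔdi], [ŋaʒerɔd]), so there is no rule changing /d/ to [z] before the GEN suffix.
So /z/ is underlying, and a rule of word-final hardening — voiced fricatives become stops word-finally — gives [d].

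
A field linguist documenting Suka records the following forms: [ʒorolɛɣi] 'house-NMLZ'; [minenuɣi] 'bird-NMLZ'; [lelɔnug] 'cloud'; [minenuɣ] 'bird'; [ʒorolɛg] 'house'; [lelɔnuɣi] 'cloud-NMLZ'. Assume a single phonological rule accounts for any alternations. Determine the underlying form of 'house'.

/ʒorolɛg/

The stem for 'house' ends in [g] in [ʒorolɛg] but [ɣ] in [ʒorolɛɣi].
If /ɣ/ were underlying and a rule turned it into [g] in isolation, 'bird' would also alternate; but it has [ɣ] in both [minenuɣ] and [minenuɣi].
The alternation reflects intervocalic spirantization: voiced stops become fricatives between vowels. /g/ is underlying.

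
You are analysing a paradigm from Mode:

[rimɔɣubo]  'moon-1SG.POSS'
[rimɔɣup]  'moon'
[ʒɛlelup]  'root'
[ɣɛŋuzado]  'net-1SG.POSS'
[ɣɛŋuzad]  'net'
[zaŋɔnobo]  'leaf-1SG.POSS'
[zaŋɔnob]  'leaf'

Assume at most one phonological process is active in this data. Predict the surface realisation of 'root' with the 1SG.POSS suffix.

In [rimɔɣubo] and [rimɔɣup] the final segment of 'moon' alternates: [b] ~ [p].
The stem 'leaf' ([zaŋɔnobo], [zaŋɔnob]) shows [b] unchanged in both environments, so [b] cannot be basic with [p] derived in isolation.
So /p/ is underlying, and a rule of intervocalic voicing — voiceless stops become voiced between vowels — gives [b].
The one attested form of 'root', [ʒɛlelup], shows underlying /ʒɛlelup/. Applying the same rule between vowels gives [ʒɛlelubo].

[ʒɛlelubo]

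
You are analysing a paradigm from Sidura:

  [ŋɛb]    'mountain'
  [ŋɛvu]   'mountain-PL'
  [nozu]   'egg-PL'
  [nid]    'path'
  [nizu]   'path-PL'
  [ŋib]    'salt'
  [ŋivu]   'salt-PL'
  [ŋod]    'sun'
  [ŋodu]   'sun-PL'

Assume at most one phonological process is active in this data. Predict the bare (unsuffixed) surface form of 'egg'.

The stem for 'path' ends in [d] in [nid] but [z] in [nizu].
The stem 'sun' ([ŋod], [ŋodu]) shows [d] unchanged in both environments, so [d] cannot be basic with [z] derived before the PL suffix.
So /z/ is underlying, and a rule of word-final hardening — voiced fricatives become stops word-finally — gives [d].
The one attested form of 'egg', [nozu], shows underlying /noz/. Applying the same rule word-finally gives [nod].

[nod]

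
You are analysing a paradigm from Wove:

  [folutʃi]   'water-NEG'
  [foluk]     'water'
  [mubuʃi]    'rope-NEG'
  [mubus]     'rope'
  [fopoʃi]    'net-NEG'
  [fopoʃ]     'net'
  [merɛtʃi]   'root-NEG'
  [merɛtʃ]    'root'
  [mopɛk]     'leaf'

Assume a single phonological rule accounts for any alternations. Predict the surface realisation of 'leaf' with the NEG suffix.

[mopɛtʃi]

'water' shows [tʃ] ~ [k] at the end of the stem ([folutʃi] vs [foluk]).
The stem 'root' ([merɛtʃi], [merɛtʃ]) shows [tʃ] unchanged in both environments, so [tʃ] cannot be basic with [k] derived in isolation.
The underlying segment must be /k/; /k/ and /s/ become palato-alveolar [tʃ] and [ʃ] before a front vowel, yielding [tʃ] there.
From [mopɛk] the stem 'leaf' is /mopɛk/; before a front vowel this yields [mopɛtʃi].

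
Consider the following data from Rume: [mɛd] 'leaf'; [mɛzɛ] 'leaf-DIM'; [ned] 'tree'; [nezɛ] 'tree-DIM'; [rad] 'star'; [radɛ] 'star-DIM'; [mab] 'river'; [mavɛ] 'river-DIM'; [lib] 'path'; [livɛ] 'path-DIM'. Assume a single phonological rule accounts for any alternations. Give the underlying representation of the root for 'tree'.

/nez/

The root 'tree' surfaces as [ned] and [nezɛ], with a stem-final [d] ~ [z] alternation.
If /d/ were underlying and a rule turned it into [z] before the DIM suffix, 'star' would also alternate; but it has [d] in both [rad] and [radɛ].
The alternation reflects word-final hardening: voiced fricatives become stops word-finally. /z/ is underlying.
Hence 'tree' is /nez/ underlyingly.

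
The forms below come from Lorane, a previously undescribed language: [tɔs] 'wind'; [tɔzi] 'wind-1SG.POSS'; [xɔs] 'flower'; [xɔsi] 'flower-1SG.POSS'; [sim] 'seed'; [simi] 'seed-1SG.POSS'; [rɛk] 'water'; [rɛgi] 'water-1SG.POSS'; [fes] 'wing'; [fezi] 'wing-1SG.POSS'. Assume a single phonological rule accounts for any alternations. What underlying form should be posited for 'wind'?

The root 'wind' surfaces as [tɔs] and [tɔzi], with a stem-final [s] ~ [z] alternation.
But 'flower' keeps [s] in both environments ([xɔs], [xɔsi]), so there is no rule changing /s/ to [z] before the 1SG.POSS suffix.
So /z/ is underlying, and a rule of word-final obstruent devoicing — voiced obstruents become voiceless word-finally — gives [s].

/tɔz/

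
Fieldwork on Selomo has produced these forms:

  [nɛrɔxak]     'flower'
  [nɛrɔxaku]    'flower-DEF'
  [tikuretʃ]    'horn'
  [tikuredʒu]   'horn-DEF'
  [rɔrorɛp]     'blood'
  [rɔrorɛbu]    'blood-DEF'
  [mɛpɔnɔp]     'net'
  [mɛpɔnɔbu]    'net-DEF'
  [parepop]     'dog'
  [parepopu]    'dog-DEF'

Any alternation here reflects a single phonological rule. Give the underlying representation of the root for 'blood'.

/rɔrorɛb/

The root 'blood' surfaces as [rɔrorɛp] and [rɔrorɛbu], with a stem-final [p] ~ [b] alternation.
If /p/ were underlying and a rule turned it into [b] before the DEF suffix, 'dog' would also alternate; but it has [p] in both [parepop] and [parepopu].
The underlying segment must be /b/; voiced obstruents become voiceless word-finally, yielding [p] there.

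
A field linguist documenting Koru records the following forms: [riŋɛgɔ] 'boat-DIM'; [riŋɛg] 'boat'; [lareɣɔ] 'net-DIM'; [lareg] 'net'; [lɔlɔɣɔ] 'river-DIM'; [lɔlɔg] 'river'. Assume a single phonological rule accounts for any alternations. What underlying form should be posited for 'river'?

'river' shows [ɣ] ~ [g] at the end of the stem ([lɔlɔɣɔ] vs [lɔlɔg]).
Compare 'boat', with invariant [g] in [riŋɛgɔ] and [riŋɛg]: an analysis with underlying /g/ and a rule producing [ɣ] before the DIM suffix would wrongly predict alternation here too.
The underlying segment must be /ɣ/; voiced fricatives become stops word-finally, yielding [g] there.

/lɔlɔɣ/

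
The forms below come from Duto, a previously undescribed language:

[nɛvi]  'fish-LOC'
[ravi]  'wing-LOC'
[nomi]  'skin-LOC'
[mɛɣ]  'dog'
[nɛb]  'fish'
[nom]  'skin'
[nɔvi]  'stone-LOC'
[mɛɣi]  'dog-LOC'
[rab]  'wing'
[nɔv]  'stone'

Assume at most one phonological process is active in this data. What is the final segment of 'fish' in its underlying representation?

/b/

In [nɛvi] and [nɛb] the final segment of 'fish' alternates: [v] ~ [b].
The stem 'stone' ([nɔvi], [nɔv]) shows [v] unchanged in both environments, so [v] cannot be basic with [b] derived in isolation.
The alternation reflects intervocalic spirantization: voiced stops become fricatives between vowels. /b/ is underlying.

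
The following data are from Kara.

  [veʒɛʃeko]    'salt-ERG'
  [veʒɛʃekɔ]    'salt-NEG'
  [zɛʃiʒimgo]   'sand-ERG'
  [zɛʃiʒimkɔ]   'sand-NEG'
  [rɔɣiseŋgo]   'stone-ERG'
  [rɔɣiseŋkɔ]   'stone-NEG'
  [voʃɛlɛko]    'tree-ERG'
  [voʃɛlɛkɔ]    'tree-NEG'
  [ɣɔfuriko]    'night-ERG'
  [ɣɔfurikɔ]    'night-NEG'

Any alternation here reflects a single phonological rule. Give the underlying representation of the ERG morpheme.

The ERG suffix surfaces as [-go] and [-ko], depending on the final segment of the stem.
The NEG suffix, which begins with [k], is invariant after every stem; so [k] is not altered by any rule here.
So the underlying form is /-go/, and voiced stops become voiceless after a vowel.

/-go/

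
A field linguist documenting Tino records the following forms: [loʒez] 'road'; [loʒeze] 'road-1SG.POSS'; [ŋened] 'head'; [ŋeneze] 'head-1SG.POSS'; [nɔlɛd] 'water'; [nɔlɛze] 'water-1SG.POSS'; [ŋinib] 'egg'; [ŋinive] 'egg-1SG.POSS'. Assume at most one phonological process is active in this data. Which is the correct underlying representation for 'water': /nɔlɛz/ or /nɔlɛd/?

/nɔlɛd/

In [nɔlɛd] and [nɔlɛze] the final segment of 'water' alternates: [d] ~ [z].
If /z/ were underlying and a rule turned it into [d] in isolation, 'road' would also alternate; but it has [z] in both [loʒez] and [loʒeze].
So /d/ is underlying, and a rule of intervocalic spirantization — voiced stops become fricatives between vowels — gives [z].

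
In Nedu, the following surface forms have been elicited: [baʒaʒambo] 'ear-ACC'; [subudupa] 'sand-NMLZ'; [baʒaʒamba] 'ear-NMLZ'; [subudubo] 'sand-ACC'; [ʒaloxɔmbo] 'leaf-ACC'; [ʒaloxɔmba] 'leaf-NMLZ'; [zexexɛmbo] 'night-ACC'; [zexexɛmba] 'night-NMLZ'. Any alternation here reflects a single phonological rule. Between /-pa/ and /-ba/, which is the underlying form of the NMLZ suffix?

The NMLZ suffix surfaces as [-ba] and [-pa], depending on the final segment of the stem.
The ACC suffix, which begins with [b], is invariant after every stem; so [b] is not altered by any rule here.
The NMLZ suffix is therefore /-pa/ underlyingly, with post-nasal voicing: voiceless stops become voiced after a nasal.

/-pa/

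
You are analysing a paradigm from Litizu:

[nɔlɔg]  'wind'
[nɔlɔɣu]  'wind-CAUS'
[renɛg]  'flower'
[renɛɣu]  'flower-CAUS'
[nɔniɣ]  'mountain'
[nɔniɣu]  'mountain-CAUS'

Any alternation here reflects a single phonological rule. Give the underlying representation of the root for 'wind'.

/nɔlɔg/

In [nɔlɔg] and [nɔlɔɣu] the final segment of 'wind' alternates: [g] ~ [ɣ].
If /ɣ/ were underlying and a rule turned it into [g] in isolation, 'mountain' would also alternate; but it has [ɣ] in both [nɔniɣ] and [nɔniɣu].
So /g/ is underlying, and a rule of intervocalic spirantization — voiced stops become fricatives between vowels — gives [ɣ].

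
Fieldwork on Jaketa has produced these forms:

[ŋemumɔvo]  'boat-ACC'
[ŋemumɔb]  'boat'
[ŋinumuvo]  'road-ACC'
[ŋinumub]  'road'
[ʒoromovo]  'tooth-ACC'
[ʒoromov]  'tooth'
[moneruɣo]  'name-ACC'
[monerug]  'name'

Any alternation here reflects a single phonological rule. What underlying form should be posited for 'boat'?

In [ŋemumɔvo] and [ŋemumɔb] the final segment of 'boat' alternates: [v] ~ [b].
The stem 'tooth' ([ʒoromovo], [ʒoromov]) shows [v] unchanged in both environments, so [v] cannot be basic with [b] derived in isolation.
The underlying segment must be /b/; voiced stops become fricatives between vowels, yielding [v] there.
Hence 'boat' is /ŋemumɔb/ underlyingly.

/ŋemumɔb/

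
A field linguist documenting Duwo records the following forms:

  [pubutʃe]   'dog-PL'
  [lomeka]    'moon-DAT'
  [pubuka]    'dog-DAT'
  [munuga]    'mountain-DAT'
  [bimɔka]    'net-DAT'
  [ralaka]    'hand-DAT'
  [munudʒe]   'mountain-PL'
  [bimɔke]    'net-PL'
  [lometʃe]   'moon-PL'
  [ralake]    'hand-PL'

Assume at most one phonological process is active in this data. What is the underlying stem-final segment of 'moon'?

/tʃ/

The stem for 'moon' ends in [tʃ] in [lometʃe] but [k] in [lomeka].
Compare 'hand', with invariant [k] in [ralake] and [ralaka]: an analysis with underlying /k/ and a rule producing [tʃ] before the PL suffix would wrongly predict alternation here too.
The alternation reflects depalatalization: palato-alveolar /tʃ/ and /dʒ/ become [k] and [g] when no front vowel follows. /tʃ/ is underlying.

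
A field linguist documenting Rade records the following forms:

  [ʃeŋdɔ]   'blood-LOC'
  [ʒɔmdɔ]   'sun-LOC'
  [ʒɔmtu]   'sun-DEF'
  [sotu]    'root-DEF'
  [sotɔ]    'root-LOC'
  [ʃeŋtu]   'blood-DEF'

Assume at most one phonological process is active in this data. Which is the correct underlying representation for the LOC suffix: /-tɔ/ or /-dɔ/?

The LOC morpheme has two allomorphs, [-dɔ] and [-tɔ].
By contrast the DEF suffix keeps its initial [t] throughout — that segment must be underlying.
So the underlying form is /-dɔ/, and voiced stops become voiceless after a vowel.

/-dɔ/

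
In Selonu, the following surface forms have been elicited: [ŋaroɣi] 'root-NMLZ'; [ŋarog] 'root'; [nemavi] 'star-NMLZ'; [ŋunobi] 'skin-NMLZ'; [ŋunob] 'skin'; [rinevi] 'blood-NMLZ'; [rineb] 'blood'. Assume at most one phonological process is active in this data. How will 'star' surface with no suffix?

[nemab]

The stem for 'blood' ends in [v] in [rinevi] but [b] in [rineb].
But 'skin' keeps [b] in both environments ([ŋunobi], [ŋunob]), so there is no rule changing /b/ to [v] before the NMLZ suffix.
So /v/ is underlying, and a rule of word-final hardening — voiced fricatives become stops word-finally — gives [b].
The one attested form of 'star', [nemavi], shows underlying /nemav/. Applying the same rule word-finally gives [nemab].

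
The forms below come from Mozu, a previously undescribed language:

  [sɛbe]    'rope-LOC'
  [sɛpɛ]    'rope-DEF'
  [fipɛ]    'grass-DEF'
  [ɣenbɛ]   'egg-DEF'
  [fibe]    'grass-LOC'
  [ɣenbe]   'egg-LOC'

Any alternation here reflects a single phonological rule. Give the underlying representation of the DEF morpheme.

/-pɛ/

The DEF suffix surfaces as [-bɛ] and [-pɛ], depending on the final segment of the stem.
The LOC suffix, which begins with [b], is invariant after every stem; so [b] is not altered by any rule here.
The DEF suffix is therefore /-pɛ/ underlyingly, with post-nasal voicing: voiceless stops become voiced after a nasal.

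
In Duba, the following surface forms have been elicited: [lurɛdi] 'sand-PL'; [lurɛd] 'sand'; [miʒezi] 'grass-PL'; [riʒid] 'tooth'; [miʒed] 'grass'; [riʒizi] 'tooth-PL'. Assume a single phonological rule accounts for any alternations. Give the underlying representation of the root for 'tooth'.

'tooth' shows [z] ~ [d] at the end of the stem ([riʒizi] vs [riʒid]).
But 'sand' keeps [d] in both environments ([lurɛdi], [lurɛd]), so there is no rule changing /d/ to [z] before the PL suffix.
The alternation reflects word-final hardening: voiced fricatives become stops word-finally. /z/ is underlying.
So 'tooth' = /riʒiz/.

/riʒiz/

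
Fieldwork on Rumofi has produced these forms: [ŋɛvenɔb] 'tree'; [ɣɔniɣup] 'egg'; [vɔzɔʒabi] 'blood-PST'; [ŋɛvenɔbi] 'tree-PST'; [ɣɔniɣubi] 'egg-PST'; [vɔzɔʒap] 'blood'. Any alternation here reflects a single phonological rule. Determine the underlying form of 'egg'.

The root 'egg' surfaces as [ɣɔniɣubi] and [ɣɔniɣup], with a stem-final [b] ~ [p] alternation.
But 'tree' keeps [b] in both environments ([ŋɛvenɔbi], [ŋɛvenɔb]), so there is no rule changing /b/ to [p] in isolation.
The underlying segment must be /p/; voiceless stops become voiced between vowels, yielding [b] there.

/ɣɔniɣup/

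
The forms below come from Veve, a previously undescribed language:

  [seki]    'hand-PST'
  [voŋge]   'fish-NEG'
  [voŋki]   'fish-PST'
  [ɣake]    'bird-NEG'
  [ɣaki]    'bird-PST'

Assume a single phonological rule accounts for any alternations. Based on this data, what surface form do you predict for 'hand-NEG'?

[seke]

The NEG suffix surfaces as [-ge] and [-ke], depending on the final segment of the stem.
By contrast the PST suffix keeps its initial [k] throughout — that segment must be underlying.
So the underlying form is /-ge/, and voiced stops become voiceless after a vowel.
After 'hand', which ends in a vowel, the suffix surfaces as [-ke], giving [seke].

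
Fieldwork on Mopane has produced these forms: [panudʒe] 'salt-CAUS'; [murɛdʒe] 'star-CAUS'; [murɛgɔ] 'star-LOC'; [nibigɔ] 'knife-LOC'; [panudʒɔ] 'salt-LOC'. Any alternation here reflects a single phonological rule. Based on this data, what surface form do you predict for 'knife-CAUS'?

[nibidʒe]

The stem for 'star' ends in [dʒ] in [murɛdʒe] but [g] in [murɛgɔ].
Compare 'salt', with invariant [dʒ] in [panudʒe] and [panudʒɔ]: an analysis with underlying /dʒ/ and a rule producing [g] before the LOC suffix would wrongly predict alternation here too.
The alternation reflects palatalization before a front vowel: /g/ becomes palato-alveolar [dʒ] before a front vowel. /g/ is underlying.
From [nibigɔ] the stem 'knife' is /nibig/; before a front vowel this yields [nibidʒe].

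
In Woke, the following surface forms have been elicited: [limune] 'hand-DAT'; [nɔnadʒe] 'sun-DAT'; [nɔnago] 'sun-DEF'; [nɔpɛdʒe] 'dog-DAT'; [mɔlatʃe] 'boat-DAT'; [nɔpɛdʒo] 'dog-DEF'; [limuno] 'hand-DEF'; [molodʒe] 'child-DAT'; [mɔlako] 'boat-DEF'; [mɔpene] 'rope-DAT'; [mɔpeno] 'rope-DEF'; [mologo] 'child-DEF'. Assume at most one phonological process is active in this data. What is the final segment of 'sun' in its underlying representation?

/g/

The root 'sun' surfaces as [nɔnadʒe] and [nɔnago], with a stem-final [dʒ] ~ [g] alternation.
If /dʒ/ were underlying and a rule turned it into [g] before the DEF suffix, 'dog' would also alternate; but it has [dʒ] in both [nɔpɛdʒe] and [nɔpɛdʒo].
Therefore /g/ is basic and [dʒ] is derived by palatalization before a front vowel (/k/ and /g/ become palato-alveolar [tʃ] and [dʒ] before a front vowel).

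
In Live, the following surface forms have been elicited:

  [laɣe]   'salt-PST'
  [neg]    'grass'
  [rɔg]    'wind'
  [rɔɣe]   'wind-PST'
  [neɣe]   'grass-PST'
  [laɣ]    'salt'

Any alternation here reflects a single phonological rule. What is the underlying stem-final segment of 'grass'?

/g/

'grass' shows [ɣ] ~ [g] at the end of the stem ([neɣe] vs [neg]).
The stem 'salt' ([laɣe], [laɣ]) shows [ɣ] unchanged in both environments, so [ɣ] cannot be basic with [g] derived in isolation.
The alternation reflects intervocalic spirantization: voiced stops become fricatives between vowels. /g/ is underlying.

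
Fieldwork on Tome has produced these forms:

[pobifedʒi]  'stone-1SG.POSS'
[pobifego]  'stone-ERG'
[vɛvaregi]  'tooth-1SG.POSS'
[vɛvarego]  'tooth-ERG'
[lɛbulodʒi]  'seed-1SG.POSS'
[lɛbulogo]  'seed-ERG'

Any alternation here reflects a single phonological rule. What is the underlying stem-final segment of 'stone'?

In [pobifedʒi] and [pobifego] the final segment of 'stone' alternates: [dʒ] ~ [g].
If /g/ were underlying and a rule turned it into [dʒ] before the 1SG.POSS suffix, 'tooth' would also alternate; but it has [g] in both [vɛvaregi] and [vɛvarego].
So /dʒ/ is underlying, and a rule of depalatalization — palato-alveolar /dʒ/ becomes [g] when no front vowel follows — gives [g].

/dʒ/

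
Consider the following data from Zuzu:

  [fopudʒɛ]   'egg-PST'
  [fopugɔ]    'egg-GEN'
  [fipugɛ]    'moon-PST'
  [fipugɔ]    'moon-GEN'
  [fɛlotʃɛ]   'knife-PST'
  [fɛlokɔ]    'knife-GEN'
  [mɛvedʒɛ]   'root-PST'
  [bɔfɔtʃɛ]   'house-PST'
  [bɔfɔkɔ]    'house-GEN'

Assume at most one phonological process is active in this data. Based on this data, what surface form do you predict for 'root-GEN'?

[mɛvegɔ]

'egg' shows [dʒ] ~ [g] at the end of the stem ([fopudʒɛ] vs [fopugɔ]).
If /g/ were underlying and a rule turned it into [dʒ] before the PST suffix, 'moon' would also alternate; but it has [g] in both [fipugɛ] and [fipugɔ].
The alternation reflects depalatalization: palato-alveolar /tʃ/ and /dʒ/ become [k] and [g] when no front vowel follows. /dʒ/ is underlying.
The one attested form of 'root', [mɛvedʒɛ], shows underlying /mɛvedʒ/. Applying the same rule when no front vowel follows gives [mɛvegɔ].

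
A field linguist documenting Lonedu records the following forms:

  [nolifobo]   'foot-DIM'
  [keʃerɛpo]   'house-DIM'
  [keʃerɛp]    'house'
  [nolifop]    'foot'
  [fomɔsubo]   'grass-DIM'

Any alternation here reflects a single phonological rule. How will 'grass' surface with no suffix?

'foot' shows [b] ~ [p] at the end of the stem ([nolifobo] vs [nolifop]).
If /p/ were underlying and a rule turned it into [b] before the DIM suffix, 'house' would also alternate; but it has [p] in both [keʃerɛpo] and [keʃerɛp].
The alternation reflects word-final obstruent devoicing: voiced obstruents become voiceless word-finally. /b/ is underlying.
The one attested form of 'grass', [fomɔsubo], shows underlying /fomɔsub/. Applying the same rule word-finally gives [fomɔsup].

[fomɔsup]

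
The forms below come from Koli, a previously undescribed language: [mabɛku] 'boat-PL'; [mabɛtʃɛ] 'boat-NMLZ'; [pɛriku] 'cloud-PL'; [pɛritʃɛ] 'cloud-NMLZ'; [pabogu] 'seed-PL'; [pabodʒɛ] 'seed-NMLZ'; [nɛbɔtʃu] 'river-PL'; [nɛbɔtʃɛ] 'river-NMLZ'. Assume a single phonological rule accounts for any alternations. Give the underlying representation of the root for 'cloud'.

The root 'cloud' surfaces as [pɛriku] and [pɛritʃɛ], with a stem-final [k] ~ [tʃ] alternation.
The stem 'river' ([nɛbɔtʃu], [nɛbɔtʃɛ]) shows [tʃ] unchanged in both environments, so [tʃ] cannot be basic with [k] derived before the PL suffix.
The underlying segment must be /k/; /k/ and /g/ become palato-alveolar [tʃ] and [dʒ] before a front vowel, yielding [tʃ] there.
The underlying form of 'cloud' is therefore /pɛrik/.

/pɛrik/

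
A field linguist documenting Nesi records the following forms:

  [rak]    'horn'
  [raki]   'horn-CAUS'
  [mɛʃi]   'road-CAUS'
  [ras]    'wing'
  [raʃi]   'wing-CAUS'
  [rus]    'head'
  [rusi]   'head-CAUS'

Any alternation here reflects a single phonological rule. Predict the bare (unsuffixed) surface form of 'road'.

In [ras] and [raʃi] the final segment of 'wing' alternates: [s] ~ [ʃ].
The stem 'head' ([rus], [rusi]) shows [s] unchanged in both environments, so [s] cannot be basic with [ʃ] derived before the CAUS suffix.
The alternation reflects depalatalization: palato-alveolar /ʃ/ becomes [s] when no front vowel follows. /ʃ/ is underlying.
From [mɛʃi] the stem 'road' is /mɛʃ/; when no front vowel follows this yields [mɛs].

[mɛs]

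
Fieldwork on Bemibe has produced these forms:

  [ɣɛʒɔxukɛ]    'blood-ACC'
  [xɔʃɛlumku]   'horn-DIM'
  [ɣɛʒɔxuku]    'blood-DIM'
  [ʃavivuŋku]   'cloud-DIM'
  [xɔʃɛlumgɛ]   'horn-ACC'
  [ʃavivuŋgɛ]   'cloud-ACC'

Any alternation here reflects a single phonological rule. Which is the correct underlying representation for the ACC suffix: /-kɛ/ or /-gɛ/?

/-gɛ/

The ACC morpheme has two allomorphs, [-gɛ] and [-kɛ].
By contrast the DIM suffix keeps its initial [k] throughout — that segment must be underlying.
So the underlying form is /-gɛ/, and voiced stops become voiceless after a vowel.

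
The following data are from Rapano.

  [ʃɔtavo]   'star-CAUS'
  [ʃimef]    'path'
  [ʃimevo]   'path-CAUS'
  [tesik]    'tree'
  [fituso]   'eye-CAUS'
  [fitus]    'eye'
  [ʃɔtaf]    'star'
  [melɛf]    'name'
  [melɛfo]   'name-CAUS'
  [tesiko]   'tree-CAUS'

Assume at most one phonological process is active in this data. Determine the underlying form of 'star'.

The root 'star' surfaces as [ʃɔtavo] and [ʃɔtaf], with a stem-final [v] ~ [f] alternation.
If /f/ were underlying and a rule turned it into [v] before the CAUS suffix, 'name' would also alternate; but it has [f] in both [melɛfo] and [melɛf].
So /v/ is underlying, and a rule of word-final obstruent devoicing — voiced obstruents become voiceless word-finally — gives [f].

/ʃɔtav/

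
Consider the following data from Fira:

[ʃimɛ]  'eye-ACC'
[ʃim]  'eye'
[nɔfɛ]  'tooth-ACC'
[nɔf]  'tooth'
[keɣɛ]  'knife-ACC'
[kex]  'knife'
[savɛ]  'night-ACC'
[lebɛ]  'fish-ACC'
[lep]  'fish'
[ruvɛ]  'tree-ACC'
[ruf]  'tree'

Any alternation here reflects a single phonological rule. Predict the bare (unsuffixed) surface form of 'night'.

[saf]

The stem for 'tree' ends in [v] in [ruvɛ] but [f] in [ruf].
But 'tooth' keeps [f] in both environments ([nɔfɛ], [nɔf]), so there is no rule changing /f/ to [v] before the ACC suffix.
Therefore /v/ is basic and [f] is derived by word-final obstruent devoicing (voiced obstruents become voiceless word-finally).
From [savɛ] the stem 'night' is /sav/; word-finally this yields [saf].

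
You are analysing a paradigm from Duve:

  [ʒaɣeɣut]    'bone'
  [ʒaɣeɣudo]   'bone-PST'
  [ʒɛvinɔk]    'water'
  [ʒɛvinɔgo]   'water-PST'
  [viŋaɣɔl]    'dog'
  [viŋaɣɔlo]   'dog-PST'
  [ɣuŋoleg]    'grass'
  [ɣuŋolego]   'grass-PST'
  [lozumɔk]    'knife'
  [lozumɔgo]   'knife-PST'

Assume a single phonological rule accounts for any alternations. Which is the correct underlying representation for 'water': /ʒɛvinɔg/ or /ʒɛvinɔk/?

/ʒɛvinɔk/

'water' shows [k] ~ [g] at the end of the stem ([ʒɛvinɔk] vs [ʒɛvinɔgo]).
If /g/ were underlying and a rule turned it into [k] in isolation, 'grass' would also alternate; but it has [g] in both [ɣuŋoleg] and [ɣuŋolego].
Therefore /k/ is basic and [g] is derived by intervocalic voicing (voiceless stops become voiced between vowels).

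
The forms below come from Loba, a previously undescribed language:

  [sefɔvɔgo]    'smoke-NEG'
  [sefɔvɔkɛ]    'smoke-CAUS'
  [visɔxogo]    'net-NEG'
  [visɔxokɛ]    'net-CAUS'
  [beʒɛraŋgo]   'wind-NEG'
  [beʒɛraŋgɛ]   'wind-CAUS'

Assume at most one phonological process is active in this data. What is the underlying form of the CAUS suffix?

The CAUS morpheme has two allomorphs, [-gɛ] and [-kɛ].
The NEG suffix, which begins with [g], is invariant after every stem; so [g] is not altered by any rule here.
So the underlying form is /-kɛ/, and voiceless stops become voiced after a nasal.

/-kɛ/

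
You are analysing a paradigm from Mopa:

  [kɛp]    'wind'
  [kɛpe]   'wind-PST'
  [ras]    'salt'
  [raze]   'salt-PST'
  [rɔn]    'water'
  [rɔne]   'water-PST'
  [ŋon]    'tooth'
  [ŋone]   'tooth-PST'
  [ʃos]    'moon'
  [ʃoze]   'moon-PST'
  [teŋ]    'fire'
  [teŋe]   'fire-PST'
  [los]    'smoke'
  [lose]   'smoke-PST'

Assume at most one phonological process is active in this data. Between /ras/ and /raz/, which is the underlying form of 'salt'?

The root 'salt' surfaces as [ras] and [raze], with a stem-final [s] ~ [z] alternation.
If /s/ were underlying and a rule turned it into [z] before the PST suffix, 'smoke' would also alternate; but it has [s] in both [los] and [lose].
So /z/ is underlying, and a rule of word-final obstruent devoicing — voiced obstruents become voiceless word-finally — gives [s].

/raz/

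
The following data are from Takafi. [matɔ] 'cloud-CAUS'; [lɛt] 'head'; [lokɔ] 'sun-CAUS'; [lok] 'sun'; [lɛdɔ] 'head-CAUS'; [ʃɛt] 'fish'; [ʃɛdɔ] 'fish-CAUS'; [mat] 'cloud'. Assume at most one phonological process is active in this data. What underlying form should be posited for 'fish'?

In [ʃɛt] and [ʃɛdɔ] the final segment of 'fish' alternates: [t] ~ [d].
Compare 'cloud', with invariant [t] in [mat] and [matɔ]: an analysis with underlying /t/ and a rule producing [d] before the CAUS suffix would wrongly predict alternation here too.
So /d/ is underlying, and a rule of word-final obstruent devoicing — voiced obstruents become voiceless word-finally — gives [t].
Hence 'fish' is /ʃɛd/ underlyingly.

/ʃɛd/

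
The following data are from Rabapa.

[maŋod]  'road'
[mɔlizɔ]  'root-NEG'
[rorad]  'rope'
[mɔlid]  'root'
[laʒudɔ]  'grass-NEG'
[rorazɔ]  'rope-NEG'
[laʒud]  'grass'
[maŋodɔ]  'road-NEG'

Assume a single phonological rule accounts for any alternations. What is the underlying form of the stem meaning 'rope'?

'rope' shows [d] ~ [z] at the end of the stem ([rorad] vs [rorazɔ]).
But 'grass' keeps [d] in both environments ([laʒud], [laʒudɔ]), so there is no rule changing /d/ to [z] before the NEG suffix.
So /z/ is underlying, and a rule of word-final hardening — voiced fricatives become stops word-finally — gives [d].

/roraz/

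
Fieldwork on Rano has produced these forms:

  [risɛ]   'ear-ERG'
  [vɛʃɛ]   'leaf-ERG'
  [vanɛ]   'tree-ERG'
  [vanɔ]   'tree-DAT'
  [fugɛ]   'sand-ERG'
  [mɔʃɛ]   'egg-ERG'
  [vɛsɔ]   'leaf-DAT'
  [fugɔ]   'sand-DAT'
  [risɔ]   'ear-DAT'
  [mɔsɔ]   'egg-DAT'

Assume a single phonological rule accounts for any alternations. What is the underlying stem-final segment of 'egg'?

/ʃ/

The root 'egg' surfaces as [mɔsɔ] and [mɔʃɛ], with a stem-final [s] ~ [ʃ] alternation.
If /s/ were underlying and a rule turned it into [ʃ] before the ERG suffix, 'ear' would also alternate; but it has [s] in both [risɔ] and [risɛ].
Therefore /ʃ/ is basic and [s] is derived by depalatalization (palato-alveolar /ʃ/ becomes [s] when no front vowel follows).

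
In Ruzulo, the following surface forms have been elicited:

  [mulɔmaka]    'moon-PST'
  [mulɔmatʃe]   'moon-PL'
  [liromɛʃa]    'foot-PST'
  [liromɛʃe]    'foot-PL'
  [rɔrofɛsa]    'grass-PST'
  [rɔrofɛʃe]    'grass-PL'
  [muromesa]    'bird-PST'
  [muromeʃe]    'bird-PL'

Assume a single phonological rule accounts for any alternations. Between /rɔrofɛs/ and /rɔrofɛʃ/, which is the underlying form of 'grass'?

In [rɔrofɛsa] and [rɔrofɛʃe] the final segment of 'grass' alternates: [s] ~ [ʃ].
If /ʃ/ were underlying and a rule turned it into [s] before the PST suffix, 'foot' would also alternate; but it has [ʃ] in both [liromɛʃa] and [liromɛʃe].
Therefore /s/ is basic and [ʃ] is derived by palatalization before a front vowel (/k/ and /s/ become palato-alveolar [tʃ] and [ʃ] before a front vowel).

/rɔrofɛs/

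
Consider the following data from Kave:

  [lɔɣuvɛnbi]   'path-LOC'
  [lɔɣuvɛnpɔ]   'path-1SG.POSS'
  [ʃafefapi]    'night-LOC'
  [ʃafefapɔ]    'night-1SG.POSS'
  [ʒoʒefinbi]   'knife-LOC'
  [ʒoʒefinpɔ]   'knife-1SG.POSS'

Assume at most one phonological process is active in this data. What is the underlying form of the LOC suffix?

The LOC morpheme has two allomorphs, [-bi] and [-pi].
By contrast the 1SG.POSS suffix keeps its initial [p] throughout — that segment must be underlying.
The LOC suffix is therefore /-bi/ underlyingly, with post-vocalic devoicing: voiced stops become voiceless after a vowel.

/-bi/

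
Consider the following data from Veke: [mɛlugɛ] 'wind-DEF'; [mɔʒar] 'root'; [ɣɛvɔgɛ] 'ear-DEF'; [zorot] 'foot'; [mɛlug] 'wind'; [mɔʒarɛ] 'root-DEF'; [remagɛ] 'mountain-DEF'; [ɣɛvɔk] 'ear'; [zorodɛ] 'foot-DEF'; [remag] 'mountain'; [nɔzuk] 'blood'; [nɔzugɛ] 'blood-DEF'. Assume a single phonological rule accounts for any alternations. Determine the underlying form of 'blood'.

The stem for 'blood' ends in [k] in [nɔzuk] but [g] in [nɔzugɛ].
The stem 'mountain' ([remag], [remagɛ]) shows [g] unchanged in both environments, so [g] cannot be basic with [k] derived in isolation.
So /k/ is underlying, and a rule of intervocalic voicing — voiceless stops become voiced between vowels — gives [g].
The underlying form of 'blood' is therefore /nɔzuk/.

/nɔzuk/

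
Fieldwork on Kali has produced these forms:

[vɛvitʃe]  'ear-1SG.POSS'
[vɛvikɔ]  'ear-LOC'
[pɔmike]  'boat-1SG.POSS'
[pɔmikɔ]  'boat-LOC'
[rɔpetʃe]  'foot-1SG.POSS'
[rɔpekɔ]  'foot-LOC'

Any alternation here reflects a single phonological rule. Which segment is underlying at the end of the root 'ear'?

/tʃ/

'ear' shows [tʃ] ~ [k] at the end of the stem ([vɛvitʃe] vs [vɛvikɔ]).
If /k/ were underlying and a rule turned it into [tʃ] before the 1SG.POSS suffix, 'boat' would also alternate; but it has [k] in both [pɔmike] and [pɔmikɔ].
The alternation reflects depalatalization: palato-alveolar /tʃ/ becomes [k] when no front vowel follows. /tʃ/ is underlying.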